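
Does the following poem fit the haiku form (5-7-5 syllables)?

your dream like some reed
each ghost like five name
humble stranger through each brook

Line 1: "your dream like some reed": 1+1+1+1+1 = 5 ✓
Line 2: "each ghost like five name": 1+1+1+1+1 = 5 (expected 7)
Line 3: "humble stranger through each brook": 2+2+1+1+1 = 7 (expected 5)

No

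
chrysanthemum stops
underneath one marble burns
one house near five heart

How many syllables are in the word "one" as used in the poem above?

"one" has 1 syllable.

1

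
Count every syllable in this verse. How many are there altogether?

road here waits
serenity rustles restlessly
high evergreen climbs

17

Line 1: "road here waits": 1+1+1 = 3
Line 2: "serenity rustles restlessly": 4+2+3 = 9
Line 3: "high evergreen climbs": 1+3+1 = 5
Total: 3 + 9 + 5 = 17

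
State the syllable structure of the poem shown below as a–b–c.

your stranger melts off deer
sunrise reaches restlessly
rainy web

Line 1: your(1) + stranger(2) + melts(1) + off(1) + deer(1) = 6
Line 2: sunrise(2) + reaches(2) + restlessly(3) = 7
Line 3: rainy(2) + web(1) = 3

6–7–3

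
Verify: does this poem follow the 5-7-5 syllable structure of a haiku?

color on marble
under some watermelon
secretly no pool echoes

No

Line 1: color (2), on (1), marble (2) → 5 ✓
Line 2: under (2), some (1), watermelon (4) → 7 ✓
Line 3: secretly (3), no (1), pool (1), echoes (2) → 7 (expected 5)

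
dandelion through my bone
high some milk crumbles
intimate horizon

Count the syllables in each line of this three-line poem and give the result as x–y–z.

7–5–6

Line 1: dandelion (4), through (1), my (1), bone (1) → 7
Line 2: high (1), some (1), milk (1), crumbles (2) → 5
Line 3: intimate (3), horizon (3) → 6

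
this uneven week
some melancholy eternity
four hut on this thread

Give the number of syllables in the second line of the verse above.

The second line: some (1), melancholy (4), eternity (4) → 9

9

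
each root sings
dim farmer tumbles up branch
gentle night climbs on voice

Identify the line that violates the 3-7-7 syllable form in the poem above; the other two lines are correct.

Line 3

Line 1: "each root sings": 1+1+1 = 3 ✓
Line 2: "dim farmer tumbles up branch": 1+2+2+1+1 = 7 ✓
Line 3: "gentle night climbs on voice": 2+1+1+1+1 = 6 (expected 7)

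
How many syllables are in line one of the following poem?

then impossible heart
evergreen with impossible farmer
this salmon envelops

6

Line one: "then impossible heart": 1+4+1 = 6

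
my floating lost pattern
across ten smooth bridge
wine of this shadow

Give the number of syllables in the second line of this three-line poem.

The second line: "across ten smooth bridge": 2+1+1+1 = 5

5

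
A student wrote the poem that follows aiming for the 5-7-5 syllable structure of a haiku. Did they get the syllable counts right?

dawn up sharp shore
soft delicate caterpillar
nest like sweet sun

No

Line 1: dawn(1) + up(1) + sharp(1) + shore(1) = 4 (expected 5)
Line 2: soft(1) + delicate(3) + caterpillar(4) = 8 (expected 7)
Line 3: nest(1) + like(1) + sweet(1) + sun(1) = 4 (expected 5)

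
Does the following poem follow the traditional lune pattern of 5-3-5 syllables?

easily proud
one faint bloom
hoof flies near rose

No

Line 1: easily (3), proud (1) → 4 (expected 5)
Line 2: one (1), faint (1), bloom (1) → 3 ✓
Line 3: hoof (1), flies (1), near (1), rose (1) → 4 (expected 5)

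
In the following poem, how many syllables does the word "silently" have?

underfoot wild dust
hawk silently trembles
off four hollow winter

3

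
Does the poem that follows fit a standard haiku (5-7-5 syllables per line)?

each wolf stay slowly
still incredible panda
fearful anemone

Line 1: "each wolf stay slowly": 1+1+1+2 = 5 ✓
Line 2: "still incredible panda": 1+4+2 = 7 ✓
Line 3: "fearful anemone": 2+4 = 6 (expected 5)

No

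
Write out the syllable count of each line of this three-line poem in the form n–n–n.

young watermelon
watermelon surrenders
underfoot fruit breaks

5–7–5

Line 1: young(1) + watermelon(4) = 5
Line 2: watermelon(4) + surrenders(3) = 7
Line 3: underfoot(3) + fruit(1) + breaks(1) = 5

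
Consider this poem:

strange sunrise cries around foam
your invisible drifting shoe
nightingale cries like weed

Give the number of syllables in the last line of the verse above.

6

The last line: nightingale(3) + cries(1) + like(1) + weed(1) = 6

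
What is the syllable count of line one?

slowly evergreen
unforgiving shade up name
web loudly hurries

Line one: slowly (2), evergreen (3) → 5

5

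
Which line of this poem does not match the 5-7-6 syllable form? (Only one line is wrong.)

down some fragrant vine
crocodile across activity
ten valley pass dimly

Line 1: "down some fragrant vine": 1+1+2+1 = 5 ✓
Line 2: "crocodile across activity": 3+2+4 = 9 (expected 7)
Line 3: "ten valley pass dimly": 1+2+1+2 = 6 ✓

Line 2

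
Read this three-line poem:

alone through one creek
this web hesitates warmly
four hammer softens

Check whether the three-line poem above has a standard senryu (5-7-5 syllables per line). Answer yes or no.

Line 1: alone (2), through (1), one (1), creek (1) → 5 ✓
Line 2: this (1), web (1), hesitates (3), warmly (2) → 7 ✓
Line 3: four (1), hammer (2), softens (2) → 5 ✓

Yes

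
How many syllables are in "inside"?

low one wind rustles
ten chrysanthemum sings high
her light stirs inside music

2

"inside" has 2 syllables.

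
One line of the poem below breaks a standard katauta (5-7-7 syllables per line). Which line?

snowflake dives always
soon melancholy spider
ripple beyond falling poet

The third line

Line 1: "snowflake dives always": 2+1+2 = 5 ✓
Line 2: "soon melancholy spider": 1+4+2 = 7 ✓
Line 3: "ripple beyond falling poet": 2+2+2+2 = 8 (expected 7)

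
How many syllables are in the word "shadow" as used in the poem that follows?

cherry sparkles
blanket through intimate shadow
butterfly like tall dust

2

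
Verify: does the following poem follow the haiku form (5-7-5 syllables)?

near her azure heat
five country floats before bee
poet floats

Line 1: "near her azure heat": 1+1+2+1 = 5 ✓
Line 2: "five country floats before bee": 1+2+1+2+1 = 7 ✓
Line 3: "poet floats": 2+1 = 3 (expected 5)

No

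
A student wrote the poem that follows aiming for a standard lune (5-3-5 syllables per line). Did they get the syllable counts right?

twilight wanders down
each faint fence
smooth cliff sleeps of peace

Yes

Line 1: twilight (2), wanders (2), down (1) → 5 ✓
Line 2: each (1), faint (1), fence (1) → 3 ✓
Line 3: smooth (1), cliff (1), sleeps (1), of (1), peace (1) → 5 ✓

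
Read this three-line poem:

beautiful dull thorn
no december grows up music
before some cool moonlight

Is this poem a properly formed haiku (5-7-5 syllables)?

Line 1: "beautiful dull thorn": 3+1+1 = 5 ✓
Line 2: "no december grows up music": 1+3+1+1+2 = 8 (expected 7)
Line 3: "before some cool moonlight": 2+1+1+2 = 6 (expected 5)

No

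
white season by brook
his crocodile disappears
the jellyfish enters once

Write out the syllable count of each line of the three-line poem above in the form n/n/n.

5/7/7

Line 1: "white season by brook": 1+2+1+1 = 5
Line 2: "his crocodile disappears": 1+3+3 = 7
Line 3: "the jellyfish enters once": 1+3+2+1 = 7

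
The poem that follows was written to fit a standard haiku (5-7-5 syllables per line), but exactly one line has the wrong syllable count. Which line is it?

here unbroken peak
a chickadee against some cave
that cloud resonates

Line 2

Line 1: here(1) + unbroken(3) + peak(1) = 5 ✓
Line 2: a(1) + chickadee(3) + against(2) + some(1) + cave(1) = 8 (expected 7)
Line 3: that(1) + cloud(1) + resonates(3) = 5 ✓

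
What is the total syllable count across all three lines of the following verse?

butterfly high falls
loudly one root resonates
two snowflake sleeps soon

17

Line 1: butterfly(3) + high(1) + falls(1) = 5
Line 2: loudly(2) + one(1) + root(1) + resonates(3) = 7
Line 3: two(1) + snowflake(2) + sleeps(1) + soon(1) = 5
Total: 5 + 7 + 5 = 17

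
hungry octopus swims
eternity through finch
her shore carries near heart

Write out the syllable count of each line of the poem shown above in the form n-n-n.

Line 1: hungry(2) + octopus(3) + swims(1) = 6
Line 2: eternity(4) + through(1) + finch(1) = 6
Line 3: her(1) + shore(1) + carries(2) + near(1) + heart(1) = 6

6-6-6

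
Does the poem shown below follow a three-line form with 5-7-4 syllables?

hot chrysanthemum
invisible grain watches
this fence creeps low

Yes

Line 1: hot(1) + chrysanthemum(4) = 5 ✓
Line 2: invisible(4) + grain(1) + watches(2) = 7 ✓
Line 3: this(1) + fence(1) + creeps(1) + low(1) = 4 ✓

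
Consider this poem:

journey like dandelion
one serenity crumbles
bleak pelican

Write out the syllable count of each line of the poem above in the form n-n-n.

7-7-4

Line 1: "journey like dandelion": 2+1+4 = 7
Line 2: "one serenity crumbles": 1+4+2 = 7
Line 3: "bleak pelican": 1+3 = 4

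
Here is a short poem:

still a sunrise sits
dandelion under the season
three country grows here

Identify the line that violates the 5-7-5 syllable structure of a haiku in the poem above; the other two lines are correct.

Line 1: "still a sunrise sits": 1+1+2+1 = 5 ✓
Line 2: "dandelion under the season": 4+2+1+2 = 9 (expected 7)
Line 3: "three country grows here": 1+2+1+1 = 5 ✓

The second line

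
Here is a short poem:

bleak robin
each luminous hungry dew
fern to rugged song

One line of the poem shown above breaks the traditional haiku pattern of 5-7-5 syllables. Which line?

Line 1: bleak (1), robin (2) → 3 (expected 5)
Line 2: each (1), luminous (3), hungry (2), dew (1) → 7 ✓
Line 3: fern (1), to (1), rugged (2), song (1) → 5 ✓

Line 1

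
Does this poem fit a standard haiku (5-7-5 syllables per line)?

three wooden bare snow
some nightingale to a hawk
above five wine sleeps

Line 1: three(1) + wooden(2) + bare(1) + snow(1) = 5 ✓
Line 2: some(1) + nightingale(3) + to(1) + a(1) + hawk(1) = 7 ✓
Line 3: above(2) + five(1) + wine(1) + sleeps(1) = 5 ✓

Yes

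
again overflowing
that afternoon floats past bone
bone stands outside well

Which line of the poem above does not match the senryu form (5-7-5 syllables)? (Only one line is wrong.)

Line 1

Line 1: "again overflowing": 2+4 = 6 (expected 5)
Line 2: "that afternoon floats past bone": 1+3+1+1+1 = 7 ✓
Line 3: "bone stands outside well": 1+1+2+1 = 5 ✓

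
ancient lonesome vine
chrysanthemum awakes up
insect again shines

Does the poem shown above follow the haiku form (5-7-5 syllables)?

Line 1: "ancient lonesome vine": 2+2+1 = 5 ✓
Line 2: "chrysanthemum awakes up": 4+2+1 = 7 ✓
Line 3: "insect again shines": 2+2+1 = 5 ✓

Yes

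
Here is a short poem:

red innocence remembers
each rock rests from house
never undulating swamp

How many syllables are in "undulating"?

4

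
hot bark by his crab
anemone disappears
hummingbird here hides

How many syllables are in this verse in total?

17

Line 1: hot(1) + bark(1) + by(1) + his(1) + crab(1) = 5
Line 2: anemone(4) + disappears(3) = 7
Line 3: hummingbird(3) + here(1) + hides(1) = 5
Total: 5 + 7 + 5 = 17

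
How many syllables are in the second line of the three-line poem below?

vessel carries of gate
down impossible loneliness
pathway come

8

The second line: "down impossible loneliness": 1+4+3 = 8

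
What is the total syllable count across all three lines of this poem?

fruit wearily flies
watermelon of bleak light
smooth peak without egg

17

Line 1: "fruit wearily flies": 1+3+1 = 5
Line 2: "watermelon of bleak light": 4+1+1+1 = 7
Line 3: "smooth peak without egg": 1+1+2+1 = 5
Total: 5 + 7 + 5 = 17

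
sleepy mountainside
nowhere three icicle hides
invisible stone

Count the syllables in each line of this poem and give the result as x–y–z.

5–7–5

Line 1: sleepy (2), mountainside (3) → 5
Line 2: nowhere (2), three (1), icicle (3), hides (1) → 7
Line 3: invisible (4), stone (1) → 5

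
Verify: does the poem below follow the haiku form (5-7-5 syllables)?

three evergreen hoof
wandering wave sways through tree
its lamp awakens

Yes

Line 1: "three evergreen hoof": 1+3+1 = 5 ✓
Line 2: "wandering wave sways through tree": 3+1+1+1+1 = 7 ✓
Line 3: "its lamp awakens": 1+1+3 = 5 ✓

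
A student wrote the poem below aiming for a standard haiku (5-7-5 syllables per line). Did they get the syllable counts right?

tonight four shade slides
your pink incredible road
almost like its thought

Line 1: tonight(2) + four(1) + shade(1) + slides(1) = 5 ✓
Line 2: your(1) + pink(1) + incredible(4) + road(1) = 7 ✓
Line 3: almost(2) + like(1) + its(1) + thought(1) = 5 ✓

Yes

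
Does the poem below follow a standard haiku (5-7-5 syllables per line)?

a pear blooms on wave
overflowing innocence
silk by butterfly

Yes

Line 1: a(1) + pear(1) + blooms(1) + on(1) + wave(1) = 5 ✓
Line 2: overflowing(4) + innocence(3) = 7 ✓
Line 3: silk(1) + by(1) + butterfly(3) = 5 ✓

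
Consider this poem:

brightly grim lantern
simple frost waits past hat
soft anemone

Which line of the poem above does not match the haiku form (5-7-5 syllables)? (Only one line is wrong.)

Line 1: "brightly grim lantern": 2+1+2 = 5 ✓
Line 2: "simple frost waits past hat": 2+1+1+1+1 = 6 (expected 7)
Line 3: "soft anemone": 1+4 = 5 ✓

The second line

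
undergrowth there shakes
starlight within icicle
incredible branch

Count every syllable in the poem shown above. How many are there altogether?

17

Line 1: undergrowth (3), there (1), shakes (1) → 5
Line 2: starlight (2), within (2), icicle (3) → 7
Line 3: incredible (4), branch (1) → 5
Total: 5 + 7 + 5 = 17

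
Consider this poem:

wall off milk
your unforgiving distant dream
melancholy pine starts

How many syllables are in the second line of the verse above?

The second line: your (1), unforgiving (4), distant (2), dream (1) → 8

8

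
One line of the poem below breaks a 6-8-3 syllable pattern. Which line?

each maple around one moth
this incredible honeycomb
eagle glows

The first line

Line 1: "each maple around one moth": 1+2+2+1+1 = 7 (expected 6)
Line 2: "this incredible honeycomb": 1+4+3 = 8 ✓
Line 3: "eagle glows": 2+1 = 3 ✓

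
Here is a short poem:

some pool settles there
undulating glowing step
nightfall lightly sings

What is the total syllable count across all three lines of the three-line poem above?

Line 1: "some pool settles there": 1+1+2+1 = 5
Line 2: "undulating glowing step": 4+2+1 = 7
Line 3: "nightfall lightly sings": 2+2+1 = 5
Total: 5 + 7 + 5 = 17

17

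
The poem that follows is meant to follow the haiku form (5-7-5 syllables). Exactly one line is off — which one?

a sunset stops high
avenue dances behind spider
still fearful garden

Line 1: a(1) + sunset(2) + stops(1) + high(1) = 5 ✓
Line 2: avenue(3) + dances(2) + behind(2) + spider(2) = 9 (expected 7)
Line 3: still(1) + fearful(2) + garden(2) = 5 ✓

The second line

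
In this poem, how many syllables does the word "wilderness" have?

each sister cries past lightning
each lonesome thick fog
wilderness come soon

3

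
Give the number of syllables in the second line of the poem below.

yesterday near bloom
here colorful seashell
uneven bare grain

6

The second line: "here colorful seashell": 1+3+2 = 6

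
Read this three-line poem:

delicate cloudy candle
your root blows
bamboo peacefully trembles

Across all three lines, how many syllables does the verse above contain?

17

Line 1: "delicate cloudy candle": 3+2+2 = 7
Line 2: "your root blows": 1+1+1 = 3
Line 3: "bamboo peacefully trembles": 2+3+2 = 7
Total: 7 + 3 + 7 = 17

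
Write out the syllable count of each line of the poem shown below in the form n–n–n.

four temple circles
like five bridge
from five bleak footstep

5–3–5

Line 1: "four temple circles": 1+2+2 = 5
Line 2: "like five bridge": 1+1+1 = 3
Line 3: "from five bleak footstep": 1+1+1+2 = 5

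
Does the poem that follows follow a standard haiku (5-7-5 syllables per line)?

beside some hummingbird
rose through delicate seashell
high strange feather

Line 1: beside (2), some (1), hummingbird (3) → 6 (expected 5)
Line 2: rose (1), through (1), delicate (3), seashell (2) → 7 ✓
Line 3: high (1), strange (1), feather (2) → 4 (expected 5)

No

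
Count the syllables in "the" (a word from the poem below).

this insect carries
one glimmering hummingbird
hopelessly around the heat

"the" has 1 syllable.

1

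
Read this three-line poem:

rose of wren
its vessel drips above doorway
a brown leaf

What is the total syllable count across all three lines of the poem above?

Line 1: rose(1) + of(1) + wren(1) = 3
Line 2: its(1) + vessel(2) + drips(1) + above(2) + doorway(2) = 8
Line 3: a(1) + brown(1) + leaf(1) = 3
Total: 3 + 8 + 3 = 14

14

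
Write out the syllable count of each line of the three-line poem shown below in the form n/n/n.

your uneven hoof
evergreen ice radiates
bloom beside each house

5/7/5

Line 1: "your uneven hoof": 1+3+1 = 5
Line 2: "evergreen ice radiates": 3+1+3 = 7
Line 3: "bloom beside each house": 1+2+1+1 = 5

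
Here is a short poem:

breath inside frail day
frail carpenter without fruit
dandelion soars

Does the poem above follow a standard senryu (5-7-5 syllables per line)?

Line 1: "breath inside frail day": 1+2+1+1 = 5 ✓
Line 2: "frail carpenter without fruit": 1+3+2+1 = 7 ✓
Line 3: "dandelion soars": 4+1 = 5 ✓

Yes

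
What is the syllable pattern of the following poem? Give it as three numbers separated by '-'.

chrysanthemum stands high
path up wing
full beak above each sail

6-3-6

Line 1: chrysanthemum (4), stands (1), high (1) → 6
Line 2: path (1), up (1), wing (1) → 3
Line 3: full (1), beak (1), above (2), each (1), sail (1) → 6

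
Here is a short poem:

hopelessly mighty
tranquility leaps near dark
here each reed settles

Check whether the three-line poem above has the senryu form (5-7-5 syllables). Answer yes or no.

Yes

Line 1: hopelessly (3), mighty (2) → 5 ✓
Line 2: tranquility (4), leaps (1), near (1), dark (1) → 7 ✓
Line 3: here (1), each (1), reed (1), settles (2) → 5 ✓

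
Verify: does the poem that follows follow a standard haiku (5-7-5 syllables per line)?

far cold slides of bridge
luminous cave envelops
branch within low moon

Yes

Line 1: far (1), cold (1), slides (1), of (1), bridge (1) → 5 ✓
Line 2: luminous (3), cave (1), envelops (3) → 7 ✓
Line 3: branch (1), within (2), low (1), moon (1) → 5 ✓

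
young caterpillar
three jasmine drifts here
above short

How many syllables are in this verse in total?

Line 1: "young caterpillar": 1+4 = 5
Line 2: "three jasmine drifts here": 1+2+1+1 = 5
Line 3: "above short": 2+1 = 3
Total: 5 + 5 + 3 = 13

13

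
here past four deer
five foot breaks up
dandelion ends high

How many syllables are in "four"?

1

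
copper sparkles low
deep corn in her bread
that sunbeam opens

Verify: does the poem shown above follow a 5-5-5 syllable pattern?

Yes

Line 1: "copper sparkles low": 2+2+1 = 5 ✓
Line 2: "deep corn in her bread": 1+1+1+1+1 = 5 ✓
Line 3: "that sunbeam opens": 1+2+2 = 5 ✓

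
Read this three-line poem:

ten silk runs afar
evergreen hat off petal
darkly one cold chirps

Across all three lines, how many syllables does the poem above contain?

17

Line 1: "ten silk runs afar": 1+1+1+2 = 5
Line 2: "evergreen hat off petal": 3+1+1+2 = 7
Line 3: "darkly one cold chirps": 2+1+1+1 = 5
Total: 5 + 7 + 5 = 17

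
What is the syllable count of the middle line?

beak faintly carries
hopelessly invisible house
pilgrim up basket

8

The middle line: hopelessly(3) + invisible(4) + house(1) = 8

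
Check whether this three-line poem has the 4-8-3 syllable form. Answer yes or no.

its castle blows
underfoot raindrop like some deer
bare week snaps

Yes

Line 1: "its castle blows": 1+2+1 = 4 ✓
Line 2: "underfoot raindrop like some deer": 3+2+1+1+1 = 8 ✓
Line 3: "bare week snaps": 1+1+1 = 3 ✓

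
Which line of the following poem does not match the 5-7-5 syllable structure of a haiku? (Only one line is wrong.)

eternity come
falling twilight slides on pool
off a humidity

Line 3

Line 1: "eternity come": 4+1 = 5 ✓
Line 2: "falling twilight slides on pool": 2+2+1+1+1 = 7 ✓
Line 3: "off a humidity": 1+1+4 = 6 (expected 5)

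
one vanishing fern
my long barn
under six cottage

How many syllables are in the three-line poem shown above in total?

Line 1: one (1), vanishing (3), fern (1) → 5
Line 2: my (1), long (1), barn (1) → 3
Line 3: under (2), six (1), cottage (2) → 5
Total: 5 + 3 + 5 = 13

13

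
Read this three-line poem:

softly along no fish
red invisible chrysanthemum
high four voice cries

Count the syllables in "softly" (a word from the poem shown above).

2

"softly" has 2 syllables.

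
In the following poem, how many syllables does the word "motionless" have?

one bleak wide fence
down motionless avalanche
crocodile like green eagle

3

"motionless" has 3 syllables.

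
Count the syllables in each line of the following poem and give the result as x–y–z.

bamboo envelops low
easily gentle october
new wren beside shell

Line 1: bamboo (2), envelops (3), low (1) → 6
Line 2: easily (3), gentle (2), october (3) → 8
Line 3: new (1), wren (1), beside (2), shell (1) → 5

6–8–5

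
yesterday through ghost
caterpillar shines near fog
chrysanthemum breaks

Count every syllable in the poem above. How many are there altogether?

17

Line 1: yesterday(3) + through(1) + ghost(1) = 5
Line 2: caterpillar(4) + shines(1) + near(1) + fog(1) = 7
Line 3: chrysanthemum(4) + breaks(1) = 5
Total: 5 + 7 + 5 = 17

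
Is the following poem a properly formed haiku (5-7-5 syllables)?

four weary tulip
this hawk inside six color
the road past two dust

Yes

Line 1: four (1), weary (2), tulip (2) → 5 ✓
Line 2: this (1), hawk (1), inside (2), six (1), color (2) → 7 ✓
Line 3: the (1), road (1), past (1), two (1), dust (1) → 5 ✓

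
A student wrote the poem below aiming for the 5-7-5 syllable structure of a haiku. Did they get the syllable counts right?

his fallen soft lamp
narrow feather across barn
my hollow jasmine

Line 1: "his fallen soft lamp": 1+2+1+1 = 5 ✓
Line 2: "narrow feather across barn": 2+2+2+1 = 7 ✓
Line 3: "my hollow jasmine": 1+2+2 = 5 ✓

Yes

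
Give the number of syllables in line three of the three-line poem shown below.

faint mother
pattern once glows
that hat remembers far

Line three: "that hat remembers far": 1+1+3+1 = 6

6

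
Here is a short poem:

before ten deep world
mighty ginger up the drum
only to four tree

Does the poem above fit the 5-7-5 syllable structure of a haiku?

Line 1: before(2) + ten(1) + deep(1) + world(1) = 5 ✓
Line 2: mighty(2) + ginger(2) + up(1) + the(1) + drum(1) = 7 ✓
Line 3: only(2) + to(1) + four(1) + tree(1) = 5 ✓

Yes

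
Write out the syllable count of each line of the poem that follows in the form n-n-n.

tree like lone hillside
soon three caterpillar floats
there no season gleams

Line 1: tree(1) + like(1) + lone(1) + hillside(2) = 5
Line 2: soon(1) + three(1) + caterpillar(4) + floats(1) = 7
Line 3: there(1) + no(1) + season(2) + gleams(1) = 5

5-7-5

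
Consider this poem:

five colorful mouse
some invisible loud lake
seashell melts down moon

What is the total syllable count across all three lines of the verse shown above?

17

Line 1: five (1), colorful (3), mouse (1) → 5
Line 2: some (1), invisible (4), loud (1), lake (1) → 7
Line 3: seashell (2), melts (1), down (1), moon (1) → 5
Total: 5 + 7 + 5 = 17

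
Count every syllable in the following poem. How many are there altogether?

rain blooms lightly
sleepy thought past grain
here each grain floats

Line 1: "rain blooms lightly": 1+1+2 = 4
Line 2: "sleepy thought past grain": 2+1+1+1 = 5
Line 3: "here each grain floats": 1+1+1+1 = 4
Total: 4 + 5 + 4 = 13

13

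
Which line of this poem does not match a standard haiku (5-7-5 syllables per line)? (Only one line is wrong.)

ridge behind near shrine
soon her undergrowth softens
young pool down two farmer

Line 3

Line 1: "ridge behind near shrine": 1+2+1+1 = 5 ✓
Line 2: "soon her undergrowth softens": 1+1+3+2 = 7 ✓
Line 3: "young pool down two farmer": 1+1+1+1+2 = 6 (expected 5)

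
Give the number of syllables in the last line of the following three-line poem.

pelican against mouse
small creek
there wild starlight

4

The last line: "there wild starlight": 1+1+2 = 4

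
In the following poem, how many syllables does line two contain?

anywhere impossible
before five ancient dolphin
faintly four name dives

7

Line two: before (2), five (1), ancient (2), dolphin (2) → 7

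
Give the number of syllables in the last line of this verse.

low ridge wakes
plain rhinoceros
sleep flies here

3

The last line: sleep(1) + flies(1) + here(1) = 3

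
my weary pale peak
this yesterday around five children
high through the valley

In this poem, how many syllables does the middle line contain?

The middle line: this (1), yesterday (3), around (2), five (1), children (2) → 9

9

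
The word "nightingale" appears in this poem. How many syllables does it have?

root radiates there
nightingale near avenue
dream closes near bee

3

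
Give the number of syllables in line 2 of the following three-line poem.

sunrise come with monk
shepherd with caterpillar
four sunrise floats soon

Line 2: shepherd(2) + with(1) + caterpillar(4) = 7

7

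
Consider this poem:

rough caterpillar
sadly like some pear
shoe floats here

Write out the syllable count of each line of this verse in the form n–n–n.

5–5–3

Line 1: rough (1), caterpillar (4) → 5
Line 2: sadly (2), like (1), some (1), pear (1) → 5
Line 3: shoe (1), floats (1), here (1) → 3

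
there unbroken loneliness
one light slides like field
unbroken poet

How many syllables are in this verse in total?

17

Line 1: there(1) + unbroken(3) + loneliness(3) = 7
Line 2: one(1) + light(1) + slides(1) + like(1) + field(1) = 5
Line 3: unbroken(3) + poet(2) = 5
Total: 7 + 5 + 5 = 17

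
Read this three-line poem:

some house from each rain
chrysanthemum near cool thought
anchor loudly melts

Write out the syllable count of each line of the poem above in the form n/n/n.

Line 1: "some house from each rain": 1+1+1+1+1 = 5
Line 2: "chrysanthemum near cool thought": 4+1+1+1 = 7
Line 3: "anchor loudly melts": 2+2+1 = 5

5/7/5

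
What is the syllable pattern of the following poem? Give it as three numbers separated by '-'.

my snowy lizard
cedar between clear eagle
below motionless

5-7-5

Line 1: "my snowy lizard": 1+2+2 = 5
Line 2: "cedar between clear eagle": 2+2+1+2 = 7
Line 3: "below motionless": 2+3 = 5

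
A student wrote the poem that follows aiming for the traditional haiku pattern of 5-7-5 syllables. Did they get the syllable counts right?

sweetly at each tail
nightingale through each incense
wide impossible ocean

No

Line 1: "sweetly at each tail": 2+1+1+1 = 5 ✓
Line 2: "nightingale through each incense": 3+1+1+2 = 7 ✓
Line 3: "wide impossible ocean": 1+4+2 = 7 (expected 5)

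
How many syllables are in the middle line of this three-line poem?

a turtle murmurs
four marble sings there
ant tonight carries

5

The middle line: four(1) + marble(2) + sings(1) + there(1) = 5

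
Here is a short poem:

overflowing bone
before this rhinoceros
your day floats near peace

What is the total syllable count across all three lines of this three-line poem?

Line 1: overflowing (4), bone (1) → 5
Line 2: before (2), this (1), rhinoceros (4) → 7
Line 3: your (1), day (1), floats (1), near (1), peace (1) → 5
Total: 5 + 7 + 5 = 17

17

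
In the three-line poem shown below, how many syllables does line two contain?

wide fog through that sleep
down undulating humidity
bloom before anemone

Line two: down (1), undulating (4), humidity (4) → 9

9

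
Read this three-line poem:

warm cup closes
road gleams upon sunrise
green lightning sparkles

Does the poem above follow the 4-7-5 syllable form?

No

Line 1: "warm cup closes": 1+1+2 = 4 ✓
Line 2: "road gleams upon sunrise": 1+1+2+2 = 6 (expected 7)
Line 3: "green lightning sparkles": 1+2+2 = 5 ✓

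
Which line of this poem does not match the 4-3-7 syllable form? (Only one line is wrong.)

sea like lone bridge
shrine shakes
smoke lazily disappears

The second line

Line 1: sea (1), like (1), lone (1), bridge (1) → 4 ✓
Line 2: shrine (1), shakes (1) → 2 (expected 3)
Line 3: smoke (1), lazily (3), disappears (3) → 7 ✓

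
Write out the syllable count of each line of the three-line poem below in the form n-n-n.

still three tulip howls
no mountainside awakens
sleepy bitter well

Line 1: "still three tulip howls": 1+1+2+1 = 5
Line 2: "no mountainside awakens": 1+3+3 = 7
Line 3: "sleepy bitter well": 2+2+1 = 5

5-7-5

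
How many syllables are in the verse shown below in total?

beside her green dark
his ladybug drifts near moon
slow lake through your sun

Line 1: beside(2) + her(1) + green(1) + dark(1) = 5
Line 2: his(1) + ladybug(3) + drifts(1) + near(1) + moon(1) = 7
Line 3: slow(1) + lake(1) + through(1) + your(1) + sun(1) = 5
Total: 5 + 7 + 5 = 17

17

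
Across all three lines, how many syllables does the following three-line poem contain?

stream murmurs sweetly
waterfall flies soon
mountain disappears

Line 1: "stream murmurs sweetly": 1+2+2 = 5
Line 2: "waterfall flies soon": 3+1+1 = 5
Line 3: "mountain disappears": 2+3 = 5
Total: 5 + 5 + 5 = 15

15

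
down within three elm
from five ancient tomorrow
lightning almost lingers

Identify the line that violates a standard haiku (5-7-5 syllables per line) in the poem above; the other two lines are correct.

The third line

Line 1: "down within three elm": 1+2+1+1 = 5 ✓
Line 2: "from five ancient tomorrow": 1+1+2+3 = 7 ✓
Line 3: "lightning almost lingers": 2+2+2 = 6 (expected 5)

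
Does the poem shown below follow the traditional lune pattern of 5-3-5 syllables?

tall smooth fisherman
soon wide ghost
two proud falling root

Yes

Line 1: "tall smooth fisherman": 1+1+3 = 5 ✓
Line 2: "soon wide ghost": 1+1+1 = 3 ✓
Line 3: "two proud falling root": 1+1+2+1 = 5 ✓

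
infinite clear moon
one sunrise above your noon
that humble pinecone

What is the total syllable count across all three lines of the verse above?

Line 1: infinite(3) + clear(1) + moon(1) = 5
Line 2: one(1) + sunrise(2) + above(2) + your(1) + noon(1) = 7
Line 3: that(1) + humble(2) + pinecone(2) = 5
Total: 5 + 7 + 5 = 17

17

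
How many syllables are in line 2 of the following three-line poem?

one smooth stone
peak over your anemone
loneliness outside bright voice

8

Line 2: peak(1) + over(2) + your(1) + anemone(4) = 8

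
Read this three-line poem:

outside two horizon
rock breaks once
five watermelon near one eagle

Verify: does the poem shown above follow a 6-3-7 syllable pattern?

Line 1: outside (2), two (1), horizon (3) → 6 ✓
Line 2: rock (1), breaks (1), once (1) → 3 ✓
Line 3: five (1), watermelon (4), near (1), one (1), eagle (2) → 9 (expected 7)

No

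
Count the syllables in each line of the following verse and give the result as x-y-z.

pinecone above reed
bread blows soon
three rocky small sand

Line 1: pinecone (2), above (2), reed (1) → 5
Line 2: bread (1), blows (1), soon (1) → 3
Line 3: three (1), rocky (2), small (1), sand (1) → 5

5-3-5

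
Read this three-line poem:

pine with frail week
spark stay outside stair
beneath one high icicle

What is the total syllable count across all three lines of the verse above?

Line 1: "pine with frail week": 1+1+1+1 = 4
Line 2: "spark stay outside stair": 1+1+2+1 = 5
Line 3: "beneath one high icicle": 2+1+1+3 = 7
Total: 4 + 5 + 7 = 16

16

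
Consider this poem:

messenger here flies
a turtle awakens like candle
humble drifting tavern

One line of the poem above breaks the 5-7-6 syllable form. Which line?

Line 2

Line 1: messenger(3) + here(1) + flies(1) = 5 ✓
Line 2: a(1) + turtle(2) + awakens(3) + like(1) + candle(2) = 9 (expected 7)
Line 3: humble(2) + drifting(2) + tavern(2) = 6 ✓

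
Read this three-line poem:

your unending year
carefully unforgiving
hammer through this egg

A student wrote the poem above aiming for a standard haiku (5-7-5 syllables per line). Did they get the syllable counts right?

Yes

Line 1: your (1), unending (3), year (1) → 5 ✓
Line 2: carefully (3), unforgiving (4) → 7 ✓
Line 3: hammer (2), through (1), this (1), egg (1) → 5 ✓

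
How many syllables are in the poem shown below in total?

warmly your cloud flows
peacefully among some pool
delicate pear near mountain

19

Line 1: warmly (2), your (1), cloud (1), flows (1) → 5
Line 2: peacefully (3), among (2), some (1), pool (1) → 7
Line 3: delicate (3), pear (1), near (1), mountain (2) → 7
Total: 5 + 7 + 7 = 19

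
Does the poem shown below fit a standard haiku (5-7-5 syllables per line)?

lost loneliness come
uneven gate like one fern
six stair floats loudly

Line 1: lost(1) + loneliness(3) + come(1) = 5 ✓
Line 2: uneven(3) + gate(1) + like(1) + one(1) + fern(1) = 7 ✓
Line 3: six(1) + stair(1) + floats(1) + loudly(2) = 5 ✓

Yes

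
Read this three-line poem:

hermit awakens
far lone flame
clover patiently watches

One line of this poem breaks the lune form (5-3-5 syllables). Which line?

Line 3

Line 1: hermit(2) + awakens(3) = 5 ✓
Line 2: far(1) + lone(1) + flame(1) = 3 ✓
Line 3: clover(2) + patiently(3) + watches(2) = 7 (expected 5)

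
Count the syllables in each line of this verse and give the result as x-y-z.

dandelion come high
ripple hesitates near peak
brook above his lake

6-7-5

Line 1: dandelion(4) + come(1) + high(1) = 6
Line 2: ripple(2) + hesitates(3) + near(1) + peak(1) = 7
Line 3: brook(1) + above(2) + his(1) + lake(1) = 5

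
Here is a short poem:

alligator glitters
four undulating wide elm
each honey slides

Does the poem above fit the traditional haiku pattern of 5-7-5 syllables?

No

Line 1: "alligator glitters": 4+2 = 6 (expected 5)
Line 2: "four undulating wide elm": 1+4+1+1 = 7 ✓
Line 3: "each honey slides": 1+2+1 = 4 (expected 5)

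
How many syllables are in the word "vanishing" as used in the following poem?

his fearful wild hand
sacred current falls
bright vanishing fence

"vanishing" has 3 syllables.

3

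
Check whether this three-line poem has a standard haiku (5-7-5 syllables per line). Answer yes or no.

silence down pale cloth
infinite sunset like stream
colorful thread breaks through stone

Line 1: "silence down pale cloth": 2+1+1+1 = 5 ✓
Line 2: "infinite sunset like stream": 3+2+1+1 = 7 ✓
Line 3: "colorful thread breaks through stone": 3+1+1+1+1 = 7 (expected 5)

No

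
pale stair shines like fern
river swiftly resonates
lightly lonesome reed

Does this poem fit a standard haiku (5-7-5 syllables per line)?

Line 1: pale(1) + stair(1) + shines(1) + like(1) + fern(1) = 5 ✓
Line 2: river(2) + swiftly(2) + resonates(3) = 7 ✓
Line 3: lightly(2) + lonesome(2) + reed(1) = 5 ✓

Yes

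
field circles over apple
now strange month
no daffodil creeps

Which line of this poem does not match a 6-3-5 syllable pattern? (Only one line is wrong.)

Line 1: "field circles over apple": 1+2+2+2 = 7 (expected 6)
Line 2: "now strange month": 1+1+1 = 3 ✓
Line 3: "no daffodil creeps": 1+3+1 = 5 ✓

The first line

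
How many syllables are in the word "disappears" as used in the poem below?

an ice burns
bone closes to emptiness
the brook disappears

"disappears" has 3 syllables.

3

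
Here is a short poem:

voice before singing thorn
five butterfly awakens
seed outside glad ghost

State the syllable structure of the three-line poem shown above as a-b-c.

6-7-5

Line 1: voice (1), before (2), singing (2), thorn (1) → 6
Line 2: five (1), butterfly (3), awakens (3) → 7
Line 3: seed (1), outside (2), glad (1), ghost (1) → 5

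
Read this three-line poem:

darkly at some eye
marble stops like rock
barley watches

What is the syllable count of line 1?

5

Line 1: darkly(2) + at(1) + some(1) + eye(1) = 5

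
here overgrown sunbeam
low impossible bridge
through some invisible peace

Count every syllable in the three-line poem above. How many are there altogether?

Line 1: "here overgrown sunbeam": 1+3+2 = 6
Line 2: "low impossible bridge": 1+4+1 = 6
Line 3: "through some invisible peace": 1+1+4+1 = 7
Total: 6 + 6 + 7 = 19

19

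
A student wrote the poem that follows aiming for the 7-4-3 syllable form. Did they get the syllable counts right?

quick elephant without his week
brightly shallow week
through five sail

Line 1: "quick elephant without his week": 1+3+2+1+1 = 8 (expected 7)
Line 2: "brightly shallow week": 2+2+1 = 5 (expected 4)
Line 3: "through five sail": 1+1+1 = 3 ✓

No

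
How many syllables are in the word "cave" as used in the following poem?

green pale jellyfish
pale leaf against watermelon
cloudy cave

1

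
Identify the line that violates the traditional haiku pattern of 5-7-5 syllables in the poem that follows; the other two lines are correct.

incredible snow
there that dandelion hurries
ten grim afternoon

Line 1: incredible (4), snow (1) → 5 ✓
Line 2: there (1), that (1), dandelion (4), hurries (2) → 8 (expected 7)
Line 3: ten (1), grim (1), afternoon (3) → 5 ✓

Line 2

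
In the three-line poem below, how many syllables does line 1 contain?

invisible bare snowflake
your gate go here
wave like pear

7

Line 1: invisible(4) + bare(1) + snowflake(2) = 7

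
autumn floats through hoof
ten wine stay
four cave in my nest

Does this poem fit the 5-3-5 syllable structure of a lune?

Yes

Line 1: autumn(2) + floats(1) + through(1) + hoof(1) = 5 ✓
Line 2: ten(1) + wine(1) + stay(1) = 3 ✓
Line 3: four(1) + cave(1) + in(1) + my(1) + nest(1) = 5 ✓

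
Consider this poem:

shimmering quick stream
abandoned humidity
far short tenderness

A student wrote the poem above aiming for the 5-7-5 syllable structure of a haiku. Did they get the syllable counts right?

Line 1: "shimmering quick stream": 3+1+1 = 5 ✓
Line 2: "abandoned humidity": 3+4 = 7 ✓
Line 3: "far short tenderness": 1+1+3 = 5 ✓

Yes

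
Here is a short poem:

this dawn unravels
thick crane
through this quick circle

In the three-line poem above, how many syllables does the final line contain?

The final line: through (1), this (1), quick (1), circle (2) → 5

5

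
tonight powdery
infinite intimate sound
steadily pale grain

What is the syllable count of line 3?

5

Line 3: steadily(3) + pale(1) + grain(1) = 5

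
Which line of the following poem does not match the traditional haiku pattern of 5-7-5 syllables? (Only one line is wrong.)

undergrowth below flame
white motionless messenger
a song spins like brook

The first line

Line 1: "undergrowth below flame": 3+2+1 = 6 (expected 5)
Line 2: "white motionless messenger": 1+3+3 = 7 ✓
Line 3: "a song spins like brook": 1+1+1+1+1 = 5 ✓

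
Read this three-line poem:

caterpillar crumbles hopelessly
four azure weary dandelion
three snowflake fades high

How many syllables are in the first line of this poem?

9

The first line: caterpillar (4), crumbles (2), hopelessly (3) → 9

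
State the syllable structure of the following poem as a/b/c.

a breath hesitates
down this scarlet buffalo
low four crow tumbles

5/7/5

Line 1: a (1), breath (1), hesitates (3) → 5
Line 2: down (1), this (1), scarlet (2), buffalo (3) → 7
Line 3: low (1), four (1), crow (1), tumbles (2) → 5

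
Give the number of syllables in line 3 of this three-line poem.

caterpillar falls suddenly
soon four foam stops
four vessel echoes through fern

7

Line 3: four(1) + vessel(2) + echoes(2) + through(1) + fern(1) = 7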